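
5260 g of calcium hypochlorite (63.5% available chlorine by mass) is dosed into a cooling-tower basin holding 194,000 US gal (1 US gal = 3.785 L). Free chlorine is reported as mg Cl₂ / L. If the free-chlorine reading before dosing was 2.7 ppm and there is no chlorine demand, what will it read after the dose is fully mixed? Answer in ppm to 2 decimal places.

7.25 ppm

Volume: 194,000 US gal × 3.785 L/gal = 734,290 L.
Available chlorine delivered: 5260 g × 0.635 = 3340 g as Cl₂.
Concentration rise: 3340 g / 734,290 L = 4.549 mg/L = 4.55 ppm.
Final FC: 2.7 + 4.55 = 7.25 ppm.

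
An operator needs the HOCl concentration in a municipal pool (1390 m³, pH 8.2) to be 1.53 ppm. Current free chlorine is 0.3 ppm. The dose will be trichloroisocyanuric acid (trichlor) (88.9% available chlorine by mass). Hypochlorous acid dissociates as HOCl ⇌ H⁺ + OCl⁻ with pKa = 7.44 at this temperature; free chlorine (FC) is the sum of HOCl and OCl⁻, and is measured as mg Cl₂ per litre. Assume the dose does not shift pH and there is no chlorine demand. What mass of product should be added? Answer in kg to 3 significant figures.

15.7 kg

Volume: 1390 m³ = 1,390,000 L.
[OCl⁻]/[HOCl] = 10^(pH − pKa) = 10^(8.2 − 7.44) = 5.754; fraction as HOCl = 1/(1 + 5.754) = 0.1481.
Free chlorine required for 1.53 ppm HOCl: 1.53 / 0.1481 = 10.33 ppm.
FC to add: 10.33 − 0.3 = 10.03 mg/L as Cl₂.
Cl₂ equivalent: 10.03 mg/L × 1,390,000 L = 13,950 g.
Product at 88.9% available Cl: 13,950 / 0.889 = 15,690 g.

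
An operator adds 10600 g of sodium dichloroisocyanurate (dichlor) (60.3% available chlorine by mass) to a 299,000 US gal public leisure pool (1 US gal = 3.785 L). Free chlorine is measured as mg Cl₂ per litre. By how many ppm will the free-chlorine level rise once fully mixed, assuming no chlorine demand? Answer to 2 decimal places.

5.65 ppm

Volume: 299,000 US gal × 3.785 L/gal = 1,131,715 L.
Available chlorine delivered: 10,600 g × 0.603 = 6392 g as Cl₂.
Concentration rise: 6392 g / 1,131,715 L = 5.648 mg/L = 5.65 ppm.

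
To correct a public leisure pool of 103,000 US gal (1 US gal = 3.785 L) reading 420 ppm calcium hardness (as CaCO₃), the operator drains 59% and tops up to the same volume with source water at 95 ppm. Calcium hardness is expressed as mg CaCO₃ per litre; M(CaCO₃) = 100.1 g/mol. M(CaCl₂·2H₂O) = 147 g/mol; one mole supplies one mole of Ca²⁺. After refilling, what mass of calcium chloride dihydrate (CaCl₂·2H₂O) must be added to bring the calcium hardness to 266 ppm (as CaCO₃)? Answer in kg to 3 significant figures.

21.6 kg

Volume: 103,000 US gal × 3.785 L/gal = 389,855 L.
After draining 59% and refilling: 420 × 0.41 + 95 × 0.59 = 228.25 ppm.
Deficit to target: 266 − 228.25 = 37.75 mg/L.
As CaCO₃: 37.75 mg/L × 389,855 L = 14,720 g; ÷ 100.1 = 147 mol Ca²⁺.
Mass: 147 × 147 = 21,610 g.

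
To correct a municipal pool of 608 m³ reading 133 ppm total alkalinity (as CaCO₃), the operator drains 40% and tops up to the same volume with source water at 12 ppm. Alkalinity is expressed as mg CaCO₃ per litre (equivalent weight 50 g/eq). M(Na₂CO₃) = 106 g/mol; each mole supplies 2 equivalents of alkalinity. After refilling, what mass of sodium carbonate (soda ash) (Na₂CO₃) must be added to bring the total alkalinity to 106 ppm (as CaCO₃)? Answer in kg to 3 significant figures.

Volume: 608 m³ = 608,000 L.
After draining 40% and refilling: 133 × 0.60 + 12 × 0.40 = 84.6 ppm.
Deficit to target: 106 − 84.6 = 21.4 mg/L.
As CaCO₃: 21.4 mg/L × 608,000 L = 13,010 g; ÷ 50 g/eq ÷ 2 = 130.1 mol Na₂CO₃.
Mass: 130.1 × 106 = 13,790 g.

13.8 kg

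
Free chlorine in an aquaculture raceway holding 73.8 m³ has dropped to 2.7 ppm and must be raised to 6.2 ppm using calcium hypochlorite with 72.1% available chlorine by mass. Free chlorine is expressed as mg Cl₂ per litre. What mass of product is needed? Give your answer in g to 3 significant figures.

358 g

Volume: 73.8 m³ = 73,800 L.
Chlorine deficit: 6.2 − 2.7 = 3.5 ppm = 3.5 mg/L as Cl₂.
Cl₂ equivalent needed: 3.5 mg/L × 73,800 L = 258,300 mg = 258.3 g.
Product at 72.1% available chlorine: 258.3 / 0.721 = 358.3 g.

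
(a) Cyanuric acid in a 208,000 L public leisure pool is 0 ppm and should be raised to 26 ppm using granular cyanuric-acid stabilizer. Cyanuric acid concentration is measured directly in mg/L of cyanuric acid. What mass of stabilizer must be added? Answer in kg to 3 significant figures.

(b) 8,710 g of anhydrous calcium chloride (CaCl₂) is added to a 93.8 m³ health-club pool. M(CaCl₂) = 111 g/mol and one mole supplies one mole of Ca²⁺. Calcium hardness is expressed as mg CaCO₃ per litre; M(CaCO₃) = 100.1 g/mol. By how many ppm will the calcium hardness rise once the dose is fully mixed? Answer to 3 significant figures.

(a) 5.41 kg; (b) 83.7 ppm

(a) CYA to add: (26 − 0) = 26 mg/L × 208,000 L = 5408 g cyanuric acid.

(b) Volume: 93.8 m³ = 93,800 L.
(b) Moles of Ca²⁺: 8,710 g ÷ 111 g/mol = 78.47 mol.
(b) As CaCO₃: 78.47 mol × 100.1 g/mol = 7855 g.
(b) Rise: 7855 g / 93,800 L × 1000 = 83.74 mg/L.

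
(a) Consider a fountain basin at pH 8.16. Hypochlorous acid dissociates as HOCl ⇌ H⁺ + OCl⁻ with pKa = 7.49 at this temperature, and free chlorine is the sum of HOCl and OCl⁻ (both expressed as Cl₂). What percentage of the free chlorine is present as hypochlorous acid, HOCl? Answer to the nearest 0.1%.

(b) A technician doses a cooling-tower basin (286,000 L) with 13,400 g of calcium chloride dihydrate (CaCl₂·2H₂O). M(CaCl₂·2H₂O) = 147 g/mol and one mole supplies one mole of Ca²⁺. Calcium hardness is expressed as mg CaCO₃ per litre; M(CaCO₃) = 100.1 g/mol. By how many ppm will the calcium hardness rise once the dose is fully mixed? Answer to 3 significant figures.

(a) [OCl⁻]/[HOCl] = 10^(pH − pKa) = 10^(8.16 − 7.49) = 10^0.67 = 4.677.
(a) Fraction as HOCl = 1 / (1 + 4.677) = 0.1761.

(b) Moles of Ca²⁺: 13,400 g ÷ 147 g/mol = 91.16 mol.
(b) As CaCO₃: 91.16 mol × 100.1 g/mol = 9125 g.
(b) Rise: 9125 g / 286,000 L × 1000 = 31.9 mg/L.

(a) 17.6%; (b) 31.9 ppm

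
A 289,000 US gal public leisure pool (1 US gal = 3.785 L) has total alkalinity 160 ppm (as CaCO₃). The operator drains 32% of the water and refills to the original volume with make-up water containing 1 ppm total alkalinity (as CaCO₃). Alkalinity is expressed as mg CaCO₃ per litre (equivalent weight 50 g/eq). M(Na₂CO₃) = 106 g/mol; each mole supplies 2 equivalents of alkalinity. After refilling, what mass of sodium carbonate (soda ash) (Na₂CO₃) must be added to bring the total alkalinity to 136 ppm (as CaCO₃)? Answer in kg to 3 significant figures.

31.2 kg

Volume: 289,000 US gal × 3.785 L/gal = 1,093,865 L.
After draining 32% and refilling: 160 × 0.68 + 1 × 0.32 = 109.12 ppm.
Deficit to target: 136 − 109.12 = 26.88 mg/L.
As CaCO₃: 26.88 mg/L × 1,093,865 L = 29,400 g; ÷ 50 g/eq ÷ 2 = 294 mol Na₂CO₃.
Mass: 294 × 106 = 31,170 g.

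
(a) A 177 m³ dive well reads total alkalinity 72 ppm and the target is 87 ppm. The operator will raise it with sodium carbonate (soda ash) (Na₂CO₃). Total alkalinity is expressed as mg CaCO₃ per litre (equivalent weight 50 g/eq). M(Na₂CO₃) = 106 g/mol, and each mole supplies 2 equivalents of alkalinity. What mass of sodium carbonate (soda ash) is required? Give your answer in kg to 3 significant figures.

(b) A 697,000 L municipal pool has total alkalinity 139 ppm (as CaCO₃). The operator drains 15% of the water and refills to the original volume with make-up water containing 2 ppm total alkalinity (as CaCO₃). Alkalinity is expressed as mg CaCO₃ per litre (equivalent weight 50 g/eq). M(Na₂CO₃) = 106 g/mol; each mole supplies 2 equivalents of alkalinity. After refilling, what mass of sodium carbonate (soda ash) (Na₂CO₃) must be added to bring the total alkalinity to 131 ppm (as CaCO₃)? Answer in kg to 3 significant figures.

(a) Volume: 177 m³ = 177,000 L.
(a) Alkalinity to add: (87 − 72) = 15 mg/L as CaCO₃ × 177,000 L = 2655 g as CaCO₃.
(a) Equivalents: 2655 g ÷ 50 g/eq = 53.1 eq.
(a) Each mole of Na₂CO₃ supplies 2 eq, so 53.1 / 2 = 26.55 mol.
(a) Mass: 26.55 mol × 106 g/mol = 2814 g.

(b) After draining 15% and refilling: 139 × 0.85 + 2 × 0.15 = 118.45 ppm.
(b) Deficit to target: 131 − 118.45 = 12.55 mg/L.
(b) As CaCO₃: 12.55 mg/L × 697,000 L = 8747 g; ÷ 50 g/eq ÷ 2 = 87.47 mol Na₂CO₃.
(b) Mass: 87.47 × 106 = 9272 g.

(a) 2.81 kg; (b) 9.27 kg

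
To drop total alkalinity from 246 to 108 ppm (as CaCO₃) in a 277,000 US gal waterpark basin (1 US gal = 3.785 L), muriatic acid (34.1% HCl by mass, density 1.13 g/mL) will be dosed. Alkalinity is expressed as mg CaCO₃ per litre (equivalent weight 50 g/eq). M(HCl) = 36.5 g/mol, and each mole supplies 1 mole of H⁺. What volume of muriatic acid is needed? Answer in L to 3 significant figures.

Volume: 277,000 US gal × 3.785 L/gal = 1,048,445 L.
Alkalinity to neutralize: (246 − 108) = 138 mg/L as CaCO₃ × 1,048,445 L = 144,700 g as CaCO₃.
Equivalents of H⁺ required: 144,700 ÷ 50 g/eq = 2894 eq = 2894 mol HCl.
Mass of HCl: 2894 × 36.5 = 105,600 g.
Mass of 34.1% solution: 105,600 / 0.341 = 309,700 g.
Volume: 309,700 g ÷ 1.13 g/mL = 274,100 mL.

274 L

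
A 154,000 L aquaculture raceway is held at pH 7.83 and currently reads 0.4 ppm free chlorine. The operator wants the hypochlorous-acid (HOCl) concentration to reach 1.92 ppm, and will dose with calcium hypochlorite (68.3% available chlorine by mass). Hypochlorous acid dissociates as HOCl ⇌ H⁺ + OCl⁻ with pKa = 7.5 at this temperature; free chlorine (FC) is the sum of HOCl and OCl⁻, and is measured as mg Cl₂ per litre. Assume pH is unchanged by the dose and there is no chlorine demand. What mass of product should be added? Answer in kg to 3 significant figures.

1.27 kg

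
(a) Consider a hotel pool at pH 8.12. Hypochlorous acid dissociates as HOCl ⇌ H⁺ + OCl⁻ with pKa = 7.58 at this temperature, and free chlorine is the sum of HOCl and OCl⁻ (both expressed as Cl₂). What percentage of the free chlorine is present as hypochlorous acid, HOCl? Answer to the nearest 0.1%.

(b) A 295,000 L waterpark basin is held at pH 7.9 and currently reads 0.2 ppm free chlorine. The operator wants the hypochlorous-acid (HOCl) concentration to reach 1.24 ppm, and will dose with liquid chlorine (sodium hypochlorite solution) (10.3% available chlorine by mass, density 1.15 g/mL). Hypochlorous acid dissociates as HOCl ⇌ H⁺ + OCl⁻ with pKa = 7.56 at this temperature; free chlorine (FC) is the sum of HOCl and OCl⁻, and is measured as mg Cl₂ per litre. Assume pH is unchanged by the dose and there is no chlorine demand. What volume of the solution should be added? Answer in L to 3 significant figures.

(a) [OCl⁻]/[HOCl] = 10^(pH − pKa) = 10^(8.12 − 7.58) = 10^0.54 = 3.467.
(a) Fraction as HOCl = 1 / (1 + 3.467) = 0.2238.

(b) [OCl⁻]/[HOCl] = 10^(pH − pKa) = 10^(7.9 − 7.56) = 2.188; fraction as HOCl = 1/(1 + 2.188) = 0.3137.
(b) Free chlorine required for 1.24 ppm HOCl: 1.24 / 0.3137 = 3.953 ppm.
(b) FC to add: 3.953 − 0.2 = 3.753 mg/L as Cl₂.
(b) Cl₂ equivalent: 3.753 mg/L × 295,000 L = 1107 g.
(b) Product at 10.3% available Cl: 1107 / 0.103 = 10,750 g.
(b) Volume: 10,750 g ÷ 1.15 g/mL = 9346 mL.

(a) 22.4%; (b) 9.35 L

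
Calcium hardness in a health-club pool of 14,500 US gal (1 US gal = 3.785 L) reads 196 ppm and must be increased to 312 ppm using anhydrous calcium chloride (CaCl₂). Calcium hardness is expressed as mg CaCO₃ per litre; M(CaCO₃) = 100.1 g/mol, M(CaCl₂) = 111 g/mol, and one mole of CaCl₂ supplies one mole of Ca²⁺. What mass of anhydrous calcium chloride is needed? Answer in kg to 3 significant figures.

7.06 kg

Volume: 14,500 US gal × 3.785 L/gal = 54,882 L.
Hardness to add: (312 − 196) = 116 mg/L as CaCO₃ × 54,882 L = 6366 g as CaCO₃.
Moles of Ca²⁺ (1 mol Ca²⁺ ≡ 1 mol CaCO₃): 6366 / 100.1 g/mol = 63.6 mol.
Mass of CaCl₂: 63.6 × 111 = 7060 g.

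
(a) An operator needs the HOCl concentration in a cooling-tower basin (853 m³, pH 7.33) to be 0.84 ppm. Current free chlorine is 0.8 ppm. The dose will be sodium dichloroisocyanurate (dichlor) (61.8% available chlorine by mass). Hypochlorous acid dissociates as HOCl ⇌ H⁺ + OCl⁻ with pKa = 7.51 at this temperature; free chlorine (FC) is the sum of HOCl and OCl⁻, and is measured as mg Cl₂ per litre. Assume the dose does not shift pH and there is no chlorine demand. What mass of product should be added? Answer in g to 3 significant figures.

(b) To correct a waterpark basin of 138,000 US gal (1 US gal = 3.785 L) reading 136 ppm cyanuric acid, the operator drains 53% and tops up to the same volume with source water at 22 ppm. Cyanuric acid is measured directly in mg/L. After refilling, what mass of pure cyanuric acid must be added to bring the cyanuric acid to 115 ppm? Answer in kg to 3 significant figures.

(a) Volume: 853 m³ = 853,000 L.
(a) [OCl⁻]/[HOCl] = 10^(pH − pKa) = 10^(7.33 − 7.51) = 0.6607; fraction as HOCl = 1/(1 + 0.6607) = 0.6022.
(a) Free chlorine required for 0.84 ppm HOCl: 0.84 / 0.6022 = 1.395 ppm.
(a) FC to add: 1.395 − 0.8 = 0.595 mg/L as Cl₂.
(a) Cl₂ equivalent: 0.595 mg/L × 853,000 L = 507.5 g.
(a) Product at 61.8% available Cl: 507.5 / 0.618 = 821.2 g.

(b) Volume: 138,000 US gal × 3.785 L/gal = 522,330 L.
(b) After draining 53% and refilling: 136 × 0.47 + 22 × 0.53 = 75.58 ppm.
(b) Deficit to target: 115 − 75.58 = 39.42 mg/L.
(b) Mass: 39.42 mg/L × 522,330 L = 20,590 g cyanuric acid.

(a) 821 g; (b) 20.6 kg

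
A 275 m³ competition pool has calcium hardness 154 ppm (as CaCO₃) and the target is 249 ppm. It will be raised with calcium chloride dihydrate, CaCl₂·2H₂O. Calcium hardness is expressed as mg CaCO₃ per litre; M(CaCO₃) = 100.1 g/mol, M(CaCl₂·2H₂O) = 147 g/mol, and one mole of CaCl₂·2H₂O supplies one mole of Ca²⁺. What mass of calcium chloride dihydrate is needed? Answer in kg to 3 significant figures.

Volume: 275 m³ = 275,000 L.
Hardness to add: (249 − 154) = 95 mg/L as CaCO₃ × 275,000 L = 26,120 g as CaCO₃.
Moles of Ca²⁺ (1 mol Ca²⁺ ≡ 1 mol CaCO₃): 26,120 / 100.1 g/mol = 261 mol.
Mass of CaCl₂·2H₂O: 261 × 147 = 38,370 g.

38.4 kg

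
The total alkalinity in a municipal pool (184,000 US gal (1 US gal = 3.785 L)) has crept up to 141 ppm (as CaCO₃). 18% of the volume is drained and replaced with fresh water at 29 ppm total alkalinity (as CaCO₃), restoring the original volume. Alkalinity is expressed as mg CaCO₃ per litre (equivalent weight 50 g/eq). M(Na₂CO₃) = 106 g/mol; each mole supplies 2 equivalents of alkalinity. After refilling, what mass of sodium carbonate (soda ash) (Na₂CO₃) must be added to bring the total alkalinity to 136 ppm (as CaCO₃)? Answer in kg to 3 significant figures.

Volume: 184,000 US gal × 3.785 L/gal = 696,440 L.
After draining 18% and refilling: 141 × 0.82 + 29 × 0.18 = 120.84 ppm.
Deficit to target: 136 − 120.84 = 15.16 mg/L.
As CaCO₃: 15.16 mg/L × 696,440 L = 10,560 g; ÷ 50 g/eq ÷ 2 = 105.6 mol Na₂CO₃.
Mass: 105.6 × 106 = 11,190 g.

11.2 kg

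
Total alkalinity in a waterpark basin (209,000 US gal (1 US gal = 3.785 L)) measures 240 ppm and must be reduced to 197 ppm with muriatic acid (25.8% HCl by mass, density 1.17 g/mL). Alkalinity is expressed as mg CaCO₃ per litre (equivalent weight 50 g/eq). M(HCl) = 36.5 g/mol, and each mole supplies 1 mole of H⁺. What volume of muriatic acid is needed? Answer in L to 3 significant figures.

82.3 L

Volume: 209,000 US gal × 3.785 L/gal = 791,065 L.
Alkalinity to neutralize: (240 − 197) = 43 mg/L as CaCO₃ × 791,065 L = 34,020 g as CaCO₃.
Equivalents of H⁺ required: 34,020 ÷ 50 g/eq = 680.3 eq = 680.3 mol HCl.
Mass of HCl: 680.3 × 36.5 = 24,830 g.
Mass of 25.8% solution: 24,830 / 0.258 = 96,250 g.
Volume: 96,250 g ÷ 1.17 g/mL = 82,260 mL.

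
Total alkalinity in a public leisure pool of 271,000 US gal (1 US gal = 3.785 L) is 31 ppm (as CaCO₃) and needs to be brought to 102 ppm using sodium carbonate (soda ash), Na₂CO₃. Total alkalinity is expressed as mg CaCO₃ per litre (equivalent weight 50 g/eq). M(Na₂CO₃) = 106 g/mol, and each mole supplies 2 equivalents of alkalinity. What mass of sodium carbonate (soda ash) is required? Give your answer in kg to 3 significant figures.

Volume: 271,000 US gal × 3.785 L/gal = 1,025,735 L.
Alkalinity to add: (102 − 31) = 71 mg/L as CaCO₃ × 1,025,735 L = 72,830 g as CaCO₃.
Equivalents: 72,830 g ÷ 50 g/eq = 1457 eq.
Each mole of Na₂CO₃ supplies 2 eq, so 1457 / 2 = 728.3 mol.
Mass: 728.3 mol × 106 g/mol = 77,200 g.

77.2 kg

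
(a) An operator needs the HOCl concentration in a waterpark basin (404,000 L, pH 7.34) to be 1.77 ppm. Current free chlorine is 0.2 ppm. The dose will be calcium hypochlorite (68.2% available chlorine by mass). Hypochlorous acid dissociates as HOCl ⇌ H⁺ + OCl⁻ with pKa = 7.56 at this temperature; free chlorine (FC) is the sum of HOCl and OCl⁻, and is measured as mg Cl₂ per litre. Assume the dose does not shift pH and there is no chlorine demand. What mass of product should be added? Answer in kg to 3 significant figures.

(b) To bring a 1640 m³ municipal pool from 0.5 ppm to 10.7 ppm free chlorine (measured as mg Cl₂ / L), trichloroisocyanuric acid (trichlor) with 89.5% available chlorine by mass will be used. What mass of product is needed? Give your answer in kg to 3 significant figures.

(a) [OCl⁻]/[HOCl] = 10^(pH − pKa) = 10^(7.34 − 7.56) = 0.6026; fraction as HOCl = 1/(1 + 0.6026) = 0.624.
(a) Free chlorine required for 1.77 ppm HOCl: 1.77 / 0.624 = 2.837 ppm.
(a) FC to add: 2.837 − 0.2 = 2.637 mg/L as Cl₂.
(a) Cl₂ equivalent: 2.637 mg/L × 404,000 L = 1065 g.
(a) Product at 68.2% available Cl: 1065 / 0.682 = 1562 g.

(b) Volume: 1640 m³ = 1,640,000 L.
(b) Chlorine deficit: 10.7 − 0.5 = 10.2 ppm = 10.2 mg/L as Cl₂.
(b) Cl₂ equivalent needed: 10.2 mg/L × 1,640,000 L = 16,730,000 mg = 16,730 g.
(b) Product at 89.5% available chlorine: 16,730 / 0.895 = 18,690 g.

(a) 1.56 kg; (b) 18.7 kg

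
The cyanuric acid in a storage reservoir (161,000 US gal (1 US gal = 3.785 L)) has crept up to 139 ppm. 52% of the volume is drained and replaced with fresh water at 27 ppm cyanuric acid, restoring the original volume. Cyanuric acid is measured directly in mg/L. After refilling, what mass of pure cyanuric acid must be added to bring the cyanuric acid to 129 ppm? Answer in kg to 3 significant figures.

Volume: 161,000 US gal × 3.785 L/gal = 609,385 L.
After draining 52% and refilling: 139 × 0.48 + 27 × 0.52 = 80.76 ppm.
Deficit to target: 129 − 80.76 = 48.24 mg/L.
Mass: 48.24 mg/L × 609,385 L = 29,400 g cyanuric acid.

29.4 kg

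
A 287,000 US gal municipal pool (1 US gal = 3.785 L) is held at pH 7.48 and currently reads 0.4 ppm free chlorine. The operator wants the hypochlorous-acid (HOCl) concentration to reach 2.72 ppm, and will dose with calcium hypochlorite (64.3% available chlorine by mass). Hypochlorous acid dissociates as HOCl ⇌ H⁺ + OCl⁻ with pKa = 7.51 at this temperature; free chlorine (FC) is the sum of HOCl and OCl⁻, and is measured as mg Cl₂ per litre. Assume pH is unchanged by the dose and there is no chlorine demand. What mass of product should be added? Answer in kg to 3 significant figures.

8.21 kg

Volume: 287,000 US gal × 3.785 L/gal = 1,086,295 L.
[OCl⁻]/[HOCl] = 10^(pH − pKa) = 10^(7.48 − 7.51) = 0.9333; fraction as HOCl = 1/(1 + 0.9333) = 0.5173.
Free chlorine required for 2.72 ppm HOCl: 2.72 / 0.5173 = 5.258 ppm.
FC to add: 5.258 − 0.4 = 4.858 mg/L as Cl₂.
Cl₂ equivalent: 4.858 mg/L × 1,086,295 L = 5278 g.
Product at 64.3% available Cl: 5278 / 0.643 = 8208 g.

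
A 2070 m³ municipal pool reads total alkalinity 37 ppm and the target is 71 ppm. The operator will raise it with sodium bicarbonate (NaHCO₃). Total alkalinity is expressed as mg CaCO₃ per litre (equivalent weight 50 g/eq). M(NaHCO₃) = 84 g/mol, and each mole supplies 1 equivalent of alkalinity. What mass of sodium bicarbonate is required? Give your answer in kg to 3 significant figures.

Volume: 2070 m³ = 2,070,000 L.
Alkalinity to add: (71 − 37) = 34 mg/L as CaCO₃ × 2,070,000 L = 70,380 g as CaCO₃.
Equivalents: 70,380 g ÷ 50 g/eq = 1408 eq.
NaHCO₃ supplies 1 eq per mole → 1408 mol.
Mass: 1408 mol × 84 g/mol = 118,200 g.

118 kg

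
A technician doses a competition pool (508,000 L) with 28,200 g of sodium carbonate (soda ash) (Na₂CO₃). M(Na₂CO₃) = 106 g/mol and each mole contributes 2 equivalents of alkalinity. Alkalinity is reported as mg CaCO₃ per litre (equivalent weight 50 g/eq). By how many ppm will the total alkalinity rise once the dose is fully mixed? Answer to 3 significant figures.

52.4 ppm

Moles of Na₂CO₃: 28,200 g ÷ 106 g/mol = 266 mol → 532.1 eq of alkalinity.
As CaCO₃: 532.1 eq × 50 g/eq = 26,600 g.
Rise: 26,600 g / 508,000 L × 1000 = 52.37 mg/L.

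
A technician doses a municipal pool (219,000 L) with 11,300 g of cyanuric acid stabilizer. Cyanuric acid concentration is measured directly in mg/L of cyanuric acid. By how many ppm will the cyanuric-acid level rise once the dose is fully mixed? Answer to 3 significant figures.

Rise: 11,300 g / 219,000 L × 1000 = 51.6 mg/L.

51.6 ppm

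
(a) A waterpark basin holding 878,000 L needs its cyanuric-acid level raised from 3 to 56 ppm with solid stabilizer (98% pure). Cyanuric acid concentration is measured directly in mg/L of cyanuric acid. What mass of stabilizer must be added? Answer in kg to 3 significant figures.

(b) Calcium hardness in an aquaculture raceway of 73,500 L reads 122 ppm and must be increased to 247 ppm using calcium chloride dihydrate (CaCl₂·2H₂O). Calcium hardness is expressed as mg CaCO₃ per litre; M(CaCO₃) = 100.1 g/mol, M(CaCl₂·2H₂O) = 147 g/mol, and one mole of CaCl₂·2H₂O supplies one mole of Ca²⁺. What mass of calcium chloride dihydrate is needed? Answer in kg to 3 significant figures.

(a) CYA to add: (56 − 3) = 53 mg/L × 878,000 L = 46,530 g cyanuric acid.
(a) At 98% purity: 46,530 / 0.98 = 47,480 g product.

(b) Hardness to add: (247 − 122) = 125 mg/L as CaCO₃ × 73,500 L = 9188 g as CaCO₃.
(b) Moles of Ca²⁺ (1 mol Ca²⁺ ≡ 1 mol CaCO₃): 9188 / 100.1 g/mol = 91.78 mol.
(b) Mass of CaCl₂·2H₂O: 91.78 × 147 = 13,490 g.

(a) 47.5 kg; (b) 13.5 kg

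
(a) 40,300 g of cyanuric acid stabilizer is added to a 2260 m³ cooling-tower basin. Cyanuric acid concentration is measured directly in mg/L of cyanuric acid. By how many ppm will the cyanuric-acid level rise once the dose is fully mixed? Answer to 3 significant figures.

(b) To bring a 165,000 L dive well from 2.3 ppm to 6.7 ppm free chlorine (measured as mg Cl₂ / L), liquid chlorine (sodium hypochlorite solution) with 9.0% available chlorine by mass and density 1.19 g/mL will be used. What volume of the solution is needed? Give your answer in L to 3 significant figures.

(a) 17.8 ppm; (b) 6.78 L

(a) Volume: 2260 m³ = 2,260,000 L.
(a) Rise: 40,300 g / 2,260,000 L × 1000 = 17.83 mg/L.

(b) Chlorine deficit: 6.7 − 2.3 = 4.4 ppm = 4.4 mg/L as Cl₂.
(b) Cl₂ equivalent needed: 4.4 mg/L × 165,000 L = 726,000 mg = 726 g.
(b) Product at 9.0% available chlorine: 726 / 0.09 = 8067 g.
(b) Volume at density 1.19 g/mL: 8067 g ÷ 1.19 g/mL = 6779 mL.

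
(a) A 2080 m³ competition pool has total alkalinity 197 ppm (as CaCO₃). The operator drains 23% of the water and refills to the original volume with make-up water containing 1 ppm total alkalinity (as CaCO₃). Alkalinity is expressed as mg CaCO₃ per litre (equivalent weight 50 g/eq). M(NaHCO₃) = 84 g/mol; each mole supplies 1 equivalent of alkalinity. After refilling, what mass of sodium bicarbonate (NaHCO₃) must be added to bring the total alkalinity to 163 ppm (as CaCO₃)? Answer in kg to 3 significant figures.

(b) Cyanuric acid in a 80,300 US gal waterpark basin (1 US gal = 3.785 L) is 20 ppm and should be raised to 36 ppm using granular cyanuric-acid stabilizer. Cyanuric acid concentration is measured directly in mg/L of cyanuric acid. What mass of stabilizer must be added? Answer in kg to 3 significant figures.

(a) 38.7 kg; (b) 4.86 kg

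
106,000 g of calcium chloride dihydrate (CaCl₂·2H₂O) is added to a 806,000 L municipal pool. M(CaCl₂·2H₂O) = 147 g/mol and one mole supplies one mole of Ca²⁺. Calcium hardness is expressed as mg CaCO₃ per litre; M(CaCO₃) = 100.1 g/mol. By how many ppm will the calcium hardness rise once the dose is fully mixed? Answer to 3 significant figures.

89.6 ppm

Moles of Ca²⁺: 106,000 g ÷ 147 g/mol = 721.1 mol.
As CaCO₃: 721.1 mol × 100.1 g/mol = 72,180 g.
Rise: 72,180 g / 806,000 L × 1000 = 89.55 mg/L.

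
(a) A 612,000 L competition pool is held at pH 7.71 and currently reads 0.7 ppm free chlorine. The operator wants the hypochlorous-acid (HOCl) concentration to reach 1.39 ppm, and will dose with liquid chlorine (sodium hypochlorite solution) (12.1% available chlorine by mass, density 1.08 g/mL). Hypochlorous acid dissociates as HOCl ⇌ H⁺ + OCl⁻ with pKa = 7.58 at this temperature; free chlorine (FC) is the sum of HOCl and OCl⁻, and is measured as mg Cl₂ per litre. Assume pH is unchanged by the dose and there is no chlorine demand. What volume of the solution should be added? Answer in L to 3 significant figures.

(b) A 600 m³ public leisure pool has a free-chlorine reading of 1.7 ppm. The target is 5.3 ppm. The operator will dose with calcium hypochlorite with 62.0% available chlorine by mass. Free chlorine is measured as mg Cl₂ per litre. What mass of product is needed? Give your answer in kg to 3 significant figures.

(a) [OCl⁻]/[HOCl] = 10^(pH − pKa) = 10^(7.71 − 7.58) = 1.349; fraction as HOCl = 1/(1 + 1.349) = 0.4257.
(a) Free chlorine required for 1.39 ppm HOCl: 1.39 / 0.4257 = 3.265 ppm.
(a) FC to add: 3.265 − 0.7 = 2.565 mg/L as Cl₂.
(a) Cl₂ equivalent: 2.565 mg/L × 612,000 L = 1570 g.
(a) Product at 12.1% available Cl: 1570 / 0.121 = 12,970 g.
(a) Volume: 12,970 g ÷ 1.08 g/mL = 12,010 mL.

(b) Volume: 600 m³ = 600,000 L.
(b) Chlorine deficit: 5.3 − 1.7 = 3.6 ppm = 3.6 mg/L as Cl₂.
(b) Cl₂ equivalent needed: 3.6 mg/L × 600,000 L = 2,160,000 mg = 2160 g.
(b) Product at 62.0% available chlorine: 2160 / 0.62 = 3484 g.

(a) 12.0 L; (b) 3.48 kg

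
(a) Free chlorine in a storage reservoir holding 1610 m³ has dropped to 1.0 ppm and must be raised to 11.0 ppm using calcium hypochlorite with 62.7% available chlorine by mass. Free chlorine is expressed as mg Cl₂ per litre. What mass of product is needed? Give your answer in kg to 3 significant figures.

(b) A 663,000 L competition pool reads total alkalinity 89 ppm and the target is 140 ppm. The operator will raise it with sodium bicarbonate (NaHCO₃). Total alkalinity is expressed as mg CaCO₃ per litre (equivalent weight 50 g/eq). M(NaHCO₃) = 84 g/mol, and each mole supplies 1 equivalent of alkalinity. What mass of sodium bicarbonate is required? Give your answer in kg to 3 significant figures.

(a) 25.7 kg; (b) 56.8 kg

(a) Volume: 1610 m³ = 1,610,000 L.
(a) Chlorine deficit: 11.0 − 1.0 = 10 ppm = 10 mg/L as Cl₂.
(a) Cl₂ equivalent needed: 10 mg/L × 1,610,000 L = 16,100,000 mg = 16,100 g.
(a) Product at 62.7% available chlorine: 16,100 / 0.627 = 25,680 g.

(b) Alkalinity to add: (140 − 89) = 51 mg/L as CaCO₃ × 663,000 L = 33,810 g as CaCO₃.
(b) Equivalents: 33,810 g ÷ 50 g/eq = 676.3 eq.
(b) NaHCO₃ supplies 1 eq per mole → 676.3 mol.
(b) Mass: 676.3 mol × 84 g/mol = 56,810 g.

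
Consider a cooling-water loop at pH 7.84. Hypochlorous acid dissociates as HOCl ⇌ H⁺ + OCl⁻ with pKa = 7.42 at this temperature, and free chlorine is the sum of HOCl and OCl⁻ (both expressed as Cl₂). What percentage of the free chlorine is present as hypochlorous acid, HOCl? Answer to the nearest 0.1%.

27.5%

[OCl⁻]/[HOCl] = 10^(pH − pKa) = 10^(7.84 − 7.42) = 10^0.42 = 2.63.
Fraction as HOCl = 1 / (1 + 2.63) = 0.2755.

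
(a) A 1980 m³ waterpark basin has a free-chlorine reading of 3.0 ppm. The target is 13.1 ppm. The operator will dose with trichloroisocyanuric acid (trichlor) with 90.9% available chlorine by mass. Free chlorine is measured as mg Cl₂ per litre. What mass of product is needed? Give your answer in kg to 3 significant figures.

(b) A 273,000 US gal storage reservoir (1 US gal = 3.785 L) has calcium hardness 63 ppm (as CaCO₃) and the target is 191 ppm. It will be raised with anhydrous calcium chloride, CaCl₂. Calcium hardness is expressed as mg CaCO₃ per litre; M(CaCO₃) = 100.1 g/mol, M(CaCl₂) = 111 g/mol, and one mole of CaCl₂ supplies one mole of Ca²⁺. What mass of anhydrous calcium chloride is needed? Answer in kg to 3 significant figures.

(a) 22.0 kg; (b) 147 kg

(a) Volume: 1980 m³ = 1,980,000 L.
(a) Chlorine deficit: 13.1 − 3.0 = 10.1 ppm = 10.1 mg/L as Cl₂.
(a) Cl₂ equivalent needed: 10.1 mg/L × 1,980,000 L = 20,000,000 mg = 20,000 g.
(a) Product at 90.9% available chlorine: 20,000 / 0.909 = 22,000 g.

(b) Volume: 273,000 US gal × 3.785 L/gal = 1,033,305 L.
(b) Hardness to add: (191 − 63) = 128 mg/L as CaCO₃ × 1,033,305 L = 132,300 g as CaCO₃.
(b) Moles of Ca²⁺ (1 mol Ca²⁺ ≡ 1 mol CaCO₃): 132,300 / 100.1 g/mol = 1321 mol.
(b) Mass of CaCl₂: 1321 × 111 = 146,700 g.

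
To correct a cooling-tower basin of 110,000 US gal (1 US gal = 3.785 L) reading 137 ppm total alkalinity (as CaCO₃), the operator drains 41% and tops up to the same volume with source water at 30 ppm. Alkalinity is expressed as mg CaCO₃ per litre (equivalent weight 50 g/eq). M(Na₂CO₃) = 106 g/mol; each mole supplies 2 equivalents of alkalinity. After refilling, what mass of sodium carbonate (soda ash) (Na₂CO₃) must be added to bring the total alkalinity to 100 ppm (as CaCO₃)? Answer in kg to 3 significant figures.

3.03 kg

Volume: 110,000 US gal × 3.785 L/gal = 416,350 L.
After draining 41% and refilling: 137 × 0.59 + 30 × 0.41 = 93.13 ppm.
Deficit to target: 100 − 93.13 = 6.87 mg/L.
As CaCO₃: 6.87 mg/L × 416,350 L = 2860 g; ÷ 50 g/eq ÷ 2 = 28.6 mol Na₂CO₃.
Mass: 28.6 × 106 = 3032 g.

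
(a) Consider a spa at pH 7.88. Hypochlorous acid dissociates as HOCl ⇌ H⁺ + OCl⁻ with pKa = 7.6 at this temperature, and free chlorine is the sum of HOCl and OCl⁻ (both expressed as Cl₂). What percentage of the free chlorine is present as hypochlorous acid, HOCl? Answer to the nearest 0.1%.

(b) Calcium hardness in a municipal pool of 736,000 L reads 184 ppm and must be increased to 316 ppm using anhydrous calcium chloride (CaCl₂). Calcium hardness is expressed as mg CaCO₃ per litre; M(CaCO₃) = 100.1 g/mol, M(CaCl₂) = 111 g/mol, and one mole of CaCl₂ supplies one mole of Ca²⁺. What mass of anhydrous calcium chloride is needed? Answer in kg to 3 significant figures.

(a) 34.4%; (b) 108 kg

(a) [OCl⁻]/[HOCl] = 10^(pH − pKa) = 10^(7.88 − 7.6) = 10^0.28 = 1.905.
(a) Fraction as HOCl = 1 / (1 + 1.905) = 0.3442.

(b) Hardness to add: (316 − 184) = 132 mg/L as CaCO₃ × 736,000 L = 97,150 g as CaCO₃.
(b) Moles of Ca²⁺ (1 mol Ca²⁺ ≡ 1 mol CaCO₃): 97,150 / 100.1 g/mol = 970.5 mol.
(b) Mass of CaCl₂: 970.5 × 111 = 107,700 g.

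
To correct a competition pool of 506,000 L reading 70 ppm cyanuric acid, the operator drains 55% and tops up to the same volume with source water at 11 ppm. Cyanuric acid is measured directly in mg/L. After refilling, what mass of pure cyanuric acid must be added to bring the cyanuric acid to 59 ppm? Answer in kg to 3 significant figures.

After draining 55% and refilling: 70 × 0.45 + 11 × 0.55 = 37.55 ppm.
Deficit to target: 59 − 37.55 = 21.45 mg/L.
Mass: 21.45 mg/L × 506,000 L = 10,850 g cyanuric acid.

10.9 kg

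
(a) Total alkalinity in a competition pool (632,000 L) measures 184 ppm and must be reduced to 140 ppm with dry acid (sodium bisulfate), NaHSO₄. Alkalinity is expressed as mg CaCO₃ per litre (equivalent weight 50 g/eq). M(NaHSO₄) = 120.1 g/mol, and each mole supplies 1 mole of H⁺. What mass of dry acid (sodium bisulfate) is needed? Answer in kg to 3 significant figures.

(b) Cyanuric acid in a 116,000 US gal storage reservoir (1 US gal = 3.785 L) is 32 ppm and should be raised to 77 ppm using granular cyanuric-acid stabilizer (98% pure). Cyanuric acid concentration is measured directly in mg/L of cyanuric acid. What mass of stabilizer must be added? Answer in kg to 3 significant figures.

(a) 66.8 kg; (b) 20.2 kg

(a) Alkalinity to neutralize: (184 − 140) = 44 mg/L as CaCO₃ × 632,000 L = 27,810 g as CaCO₃.
(a) Equivalents of H⁺ required: 27,810 ÷ 50 g/eq = 556.2 eq = 556.2 mol NaHSO₄.
(a) Mass of NaHSO₄: 556.2 × 120.1 = 66,790 g.

(b) Volume: 116,000 US gal × 3.785 L/gal = 439,060 L.
(b) CYA to add: (77 − 32) = 45 mg/L × 439,060 L = 19,760 g cyanuric acid.
(b) At 98% purity: 19,760 / 0.98 = 20,160 g product.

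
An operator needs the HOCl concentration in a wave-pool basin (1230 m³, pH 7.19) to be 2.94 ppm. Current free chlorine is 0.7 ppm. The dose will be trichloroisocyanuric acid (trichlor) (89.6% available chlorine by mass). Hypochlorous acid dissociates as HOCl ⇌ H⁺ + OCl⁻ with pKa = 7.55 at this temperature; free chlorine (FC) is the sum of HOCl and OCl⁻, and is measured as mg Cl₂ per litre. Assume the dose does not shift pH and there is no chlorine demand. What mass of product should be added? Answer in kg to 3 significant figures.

4.84 kg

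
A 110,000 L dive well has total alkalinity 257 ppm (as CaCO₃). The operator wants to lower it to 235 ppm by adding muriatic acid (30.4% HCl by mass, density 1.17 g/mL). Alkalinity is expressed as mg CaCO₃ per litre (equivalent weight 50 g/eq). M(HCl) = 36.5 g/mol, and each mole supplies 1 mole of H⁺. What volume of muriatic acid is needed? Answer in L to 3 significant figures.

4.97 L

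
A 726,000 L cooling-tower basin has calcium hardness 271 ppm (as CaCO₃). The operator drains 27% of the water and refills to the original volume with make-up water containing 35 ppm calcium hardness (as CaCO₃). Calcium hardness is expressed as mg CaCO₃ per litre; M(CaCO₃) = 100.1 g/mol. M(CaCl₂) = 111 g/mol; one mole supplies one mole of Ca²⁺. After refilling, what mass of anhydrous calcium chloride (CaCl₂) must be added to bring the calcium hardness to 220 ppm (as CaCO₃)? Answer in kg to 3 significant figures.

After draining 27% and refilling: 271 × 0.73 + 35 × 0.27 = 207.28 ppm.
Deficit to target: 220 − 207.28 = 12.72 mg/L.
As CaCO₃: 12.72 mg/L × 726,000 L = 9235 g; ÷ 100.1 = 92.25 mol Ca²⁺.
Mass: 92.25 × 111 = 10,240 g.

10.2 kg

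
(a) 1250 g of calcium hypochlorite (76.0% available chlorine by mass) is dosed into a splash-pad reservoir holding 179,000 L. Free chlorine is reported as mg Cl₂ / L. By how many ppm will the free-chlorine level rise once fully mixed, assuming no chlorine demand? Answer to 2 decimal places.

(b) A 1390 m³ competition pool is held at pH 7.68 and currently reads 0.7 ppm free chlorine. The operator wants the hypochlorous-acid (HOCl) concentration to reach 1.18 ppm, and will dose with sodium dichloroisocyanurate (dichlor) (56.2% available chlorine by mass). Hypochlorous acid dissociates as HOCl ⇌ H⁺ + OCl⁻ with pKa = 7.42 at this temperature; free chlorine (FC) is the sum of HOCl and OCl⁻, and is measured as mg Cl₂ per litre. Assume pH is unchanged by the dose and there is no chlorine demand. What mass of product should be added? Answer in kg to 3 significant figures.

(a) 5.31 ppm; (b) 6.50 kg

(a) Available chlorine delivered: 1250 g × 0.76 = 950 g as Cl₂.
(a) Concentration rise: 950 g / 179,000 L = 5.307 mg/L = 5.31 ppm.

(b) Volume: 1390 m³ = 1,390,000 L.
(b) [OCl⁻]/[HOCl] = 10^(pH − pKa) = 10^(7.68 − 7.42) = 1.82; fraction as HOCl = 1/(1 + 1.82) = 0.3546.
(b) Free chlorine required for 1.18 ppm HOCl: 1.18 / 0.3546 = 3.327 ppm.
(b) FC to add: 3.327 − 0.7 = 2.627 mg/L as Cl₂.
(b) Cl₂ equivalent: 2.627 mg/L × 1,390,000 L = 3652 g.
(b) Product at 56.2% available Cl: 3652 / 0.562 = 6498 g.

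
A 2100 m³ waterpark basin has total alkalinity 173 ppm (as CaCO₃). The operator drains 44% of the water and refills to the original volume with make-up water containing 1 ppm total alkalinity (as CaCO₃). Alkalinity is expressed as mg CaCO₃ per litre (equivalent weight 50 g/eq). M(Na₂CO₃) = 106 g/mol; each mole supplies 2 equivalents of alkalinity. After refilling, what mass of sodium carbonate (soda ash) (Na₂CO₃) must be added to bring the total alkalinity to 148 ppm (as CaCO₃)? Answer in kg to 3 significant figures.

113 kg

Volume: 2100 m³ = 2,100,000 L.
After draining 44% and refilling: 173 × 0.56 + 1 × 0.44 = 97.32 ppm.
Deficit to target: 148 − 97.32 = 50.68 mg/L.
As CaCO₃: 50.68 mg/L × 2,100,000 L = 106,400 g; ÷ 50 g/eq ÷ 2 = 1064 mol Na₂CO₃.
Mass: 1064 × 106 = 112,800 g.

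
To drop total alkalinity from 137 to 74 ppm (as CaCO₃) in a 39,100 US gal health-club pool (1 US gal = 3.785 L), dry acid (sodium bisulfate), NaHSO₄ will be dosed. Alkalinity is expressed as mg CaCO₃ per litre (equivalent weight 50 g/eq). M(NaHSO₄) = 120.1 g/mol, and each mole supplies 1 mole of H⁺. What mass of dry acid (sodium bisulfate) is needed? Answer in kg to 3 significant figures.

Volume: 39,100 US gal × 3.785 L/gal = 147,994 L.
Alkalinity to neutralize: (137 − 74) = 63 mg/L as CaCO₃ × 147,994 L = 9324 g as CaCO₃.
Equivalents of H⁺ required: 9324 ÷ 50 g/eq = 186.5 eq = 186.5 mol NaHSO₄.
Mass of NaHSO₄: 186.5 × 120.1 = 22,400 g.

22.4 kg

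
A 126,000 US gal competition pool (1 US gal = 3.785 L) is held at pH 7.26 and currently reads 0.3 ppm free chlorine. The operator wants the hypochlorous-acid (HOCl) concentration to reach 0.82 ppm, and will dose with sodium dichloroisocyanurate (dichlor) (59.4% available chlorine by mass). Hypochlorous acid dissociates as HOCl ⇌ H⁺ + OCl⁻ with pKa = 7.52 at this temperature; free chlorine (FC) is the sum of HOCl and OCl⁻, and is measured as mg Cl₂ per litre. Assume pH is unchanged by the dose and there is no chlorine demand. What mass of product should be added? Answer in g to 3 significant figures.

Volume: 126,000 US gal × 3.785 L/gal = 476,910 L.
[OCl⁻]/[HOCl] = 10^(pH − pKa) = 10^(7.26 − 7.52) = 0.5495; fraction as HOCl = 1/(1 + 0.5495) = 0.6454.
Free chlorine required for 0.82 ppm HOCl: 0.82 / 0.6454 = 1.271 ppm.
FC to add: 1.271 − 0.3 = 0.9706 mg/L as Cl₂.
Cl₂ equivalent: 0.9706 mg/L × 476,910 L = 462.9 g.
Product at 59.4% available Cl: 462.9 / 0.594 = 779.3 g.

779 g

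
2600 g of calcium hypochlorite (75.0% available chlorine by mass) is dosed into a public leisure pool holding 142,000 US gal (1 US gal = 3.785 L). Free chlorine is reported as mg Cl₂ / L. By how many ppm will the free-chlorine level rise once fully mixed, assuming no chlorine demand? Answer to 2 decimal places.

Volume: 142,000 US gal × 3.785 L/gal = 537,470 L.
Available chlorine delivered: 2600 g × 0.75 = 1950 g as Cl₂.
Concentration rise: 1950 g / 537,470 L = 3.628 mg/L = 3.63 ppm.

3.63 ppm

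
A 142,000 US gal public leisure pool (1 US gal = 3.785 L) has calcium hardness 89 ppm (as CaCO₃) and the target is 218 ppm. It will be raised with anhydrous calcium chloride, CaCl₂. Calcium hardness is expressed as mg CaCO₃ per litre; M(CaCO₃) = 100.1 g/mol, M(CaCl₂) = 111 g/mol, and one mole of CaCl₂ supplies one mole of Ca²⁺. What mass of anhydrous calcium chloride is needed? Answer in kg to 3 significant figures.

Volume: 142,000 US gal × 3.785 L/gal = 537,470 L.
Hardness to add: (218 − 89) = 129 mg/L as CaCO₃ × 537,470 L = 69,330 g as CaCO₃.
Moles of Ca²⁺ (1 mol Ca²⁺ ≡ 1 mol CaCO₃): 69,330 / 100.1 g/mol = 692.6 mol.
Mass of CaCl₂: 692.6 × 111 = 76,880 g.

76.9 kg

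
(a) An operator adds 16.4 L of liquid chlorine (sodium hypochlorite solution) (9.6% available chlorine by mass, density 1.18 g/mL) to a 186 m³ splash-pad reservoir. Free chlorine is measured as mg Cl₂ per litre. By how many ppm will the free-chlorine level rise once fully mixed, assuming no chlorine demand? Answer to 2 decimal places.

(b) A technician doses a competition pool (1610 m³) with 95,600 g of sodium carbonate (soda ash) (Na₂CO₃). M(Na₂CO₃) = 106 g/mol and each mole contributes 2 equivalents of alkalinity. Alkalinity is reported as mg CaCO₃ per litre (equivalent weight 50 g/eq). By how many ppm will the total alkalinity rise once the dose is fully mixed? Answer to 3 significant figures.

(a) Volume: 186 m³ = 186,000 L.
(a) Mass of solution: 16.4 L × 1000 mL/L × 1.18 g/mL = 19,350 g.
(a) Available chlorine delivered: 19,350 g × 0.096 = 1858 g as Cl₂.
(a) Concentration rise: 1858 g / 186,000 L = 9.988 mg/L = 9.99 ppm.

(b) Volume: 1610 m³ = 1,610,000 L.
(b) Moles of Na₂CO₃: 95,600 g ÷ 106 g/mol = 901.9 mol → 1804 eq of alkalinity.
(b) As CaCO₃: 1804 eq × 50 g/eq = 90,190 g.
(b) Rise: 90,190 g / 1,610,000 L × 1000 = 56.02 mg/L.

(a) 9.99 ppm; (b) 56.0 ppm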